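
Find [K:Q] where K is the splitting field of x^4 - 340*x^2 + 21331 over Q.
[K:Q] = 4

f factors as (x^2 - 257)(x^2 - 83); the splitting field is K = Q(sqrt(257), sqrt(83)). Since 257, 83, and 21331 are all non-squares in Q, the three subfields Q(sqrt(257)), Q(sqrt(83)), Q(sqrt(21331)) are distinct degree-2 extensions, so [K:Q] = 4 (Klein four Galois group).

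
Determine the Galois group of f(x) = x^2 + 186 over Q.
Gal(K/Q) = Z/2Z (cyclic of order 2)

x^2 + 186 is irreducible over Q since -186 is not a rational square. The splitting field Q(sqrt(-186)) has degree 2 over Q, and its unique nontrivial automorphism is sqrt(-186) ↦ -sqrt(-186). Hence Gal(Q(sqrt(-186))/Q) = Z/2Z.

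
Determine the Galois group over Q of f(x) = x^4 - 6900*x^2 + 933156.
Gal(K/Q) = Z/2Z (cyclic of order 2)

f factors as (x^2 - 138)(x^2 - 6762), so the splitting field is K = Q(sqrt(138), sqrt(6762)). The squarefree part of 138 is 138 and the squarefree part of 6762 is also 138, so sqrt(138) and sqrt(6762) are both rational multiples of sqrt(138). Hence Q(sqrt(138)) = Q(sqrt(6762)) = Q(sqrt(138)), and the splitting field collapses to a single degree-2 extension with Galois group Z/2Z.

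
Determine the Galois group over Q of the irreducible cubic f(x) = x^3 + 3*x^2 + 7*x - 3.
Gal(K/Q) = S_3 (symmetric group of order 6)

Compute the discriminant of x^3 + (3)*x^2 + (7)*x + (-3): Δ = -1984. Since Δ is not a rational square, the Galois group is not contained in A_3; it must be the full S_3 (irreducibility of the cubic rules out anything smaller).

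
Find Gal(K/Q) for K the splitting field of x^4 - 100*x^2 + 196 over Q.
Gal(K/Q) = Z/2Z (cyclic of order 2)

f factors as (x^2 - 98)(x^2 - 2), so the splitting field is K = Q(sqrt(98), sqrt(2)). The squarefree part of 98 is 2 and the squarefree part of 2 is also 2, so sqrt(98) and sqrt(2) are both rational multiples of sqrt(2). Hence Q(sqrt(98)) = Q(sqrt(2)) = Q(sqrt(2)), and the splitting field collapses to a single degree-2 extension with Galois group Z/2Z.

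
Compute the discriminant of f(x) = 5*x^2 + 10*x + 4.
Δ = 20

For a quadratic a x^2 + b x + c the discriminant is Δ = b^2 - 4ac = (10)^2 - 4*(5)*(4) = 100 - (80) = 20.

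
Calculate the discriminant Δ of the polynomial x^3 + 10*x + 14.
Δ = -9292

For a depressed cubic x^3 + p x + q the discriminant is Δ = -4 p^3 - 27 q^2 = -4*(10)^3 - 27*(14)^2 = -4000 - 5292 = -9292.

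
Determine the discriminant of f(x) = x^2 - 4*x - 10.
Δ = 56

For a quadratic a x^2 + b x + c the discriminant is Δ = b^2 - 4ac = (-4)^2 - 4*(1)*(-10) = 16 - (-40) = 56.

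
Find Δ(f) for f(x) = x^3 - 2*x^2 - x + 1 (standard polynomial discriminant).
Δ = 49

For x^3 + a x^2 + b x + c the discriminant is Δ = 18 a b c - 4 a^3 c + a^2 b^2 - 4 b^3 - 27 c^2.
Plug a = -2, b = -1, c = 1:
  18*(-2)*(-1)*(1) - 4*(-2)^3*(1) + (-2)^2*(-1)^2 - 4*(-1)^3 - 27*(1)^2
  = 36 + (32) + 4 + (4) + (-27)
  = 49.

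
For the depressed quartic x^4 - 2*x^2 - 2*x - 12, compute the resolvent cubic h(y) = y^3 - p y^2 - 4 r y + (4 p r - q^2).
h(y) = y^3 + 2*y^2 + 48*y + 92

Identify coefficients: p = -2, q = -2, r = -12.
Plug into h(y) = y^3 - p y^2 - 4 r y + (4 p r - q^2):
  h(y) = y^3 - (-2) y^2 - 4*(-12) y + (4*(-2)*(-12) - (-2)^2)
       = y^3 + (2) y^2 + (48) y + (92).
Simplifying: h(y) = y^3 + 2*y^2 + 48*y + 92.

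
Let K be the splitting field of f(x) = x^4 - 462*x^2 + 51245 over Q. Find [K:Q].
[K:Q] = 4

f factors as (x^2 - 185)(x^2 - 277); the splitting field is K = Q(sqrt(185), sqrt(277)). Since 185, 277, and 51245 are all non-squares in Q, the three subfields Q(sqrt(185)), Q(sqrt(277)), Q(sqrt(51245)) are distinct degree-2 extensions, so [K:Q] = 4 (Klein four Galois group).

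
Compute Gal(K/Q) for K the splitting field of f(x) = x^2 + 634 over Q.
Gal(K/Q) = Z/2Z (cyclic of order 2)

x^2 + 634 is irreducible over Q since -634 is not a rational square. The splitting field Q(sqrt(-634)) has degree 2 over Q, and its unique nontrivial automorphism is sqrt(-634) ↦ -sqrt(-634). Hence Gal(Q(sqrt(-634))/Q) = Z/2Z.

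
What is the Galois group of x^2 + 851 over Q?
Gal(K/Q) = Z/2Z (cyclic of order 2)

x^2 + 851 is irreducible over Q since -851 is not a rational square. The splitting field Q(sqrt(-851)) has degree 2 over Q, and its unique nontrivial automorphism is sqrt(-851) ↦ -sqrt(-851). Hence Gal(Q(sqrt(-851))/Q) = Z/2Z.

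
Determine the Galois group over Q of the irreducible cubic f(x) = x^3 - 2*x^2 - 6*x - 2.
Gal(K/Q) = S_3 (symmetric group of order 6)

Compute the discriminant of x^3 + (-2)*x^2 + (-6)*x + (-2): Δ = 404. Since Δ is not a rational square, the Galois group is not contained in A_3; it must be the full S_3 (irreducibility of the cubic rules out anything smaller).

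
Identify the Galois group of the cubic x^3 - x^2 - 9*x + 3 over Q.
Gal(K/Q) = S_3 (symmetric group of order 6)

Compute the discriminant of x^3 + (-1)*x^2 + (-9)*x + (3): Δ = 3252. Since Δ is not a rational square, the Galois group is not contained in A_3; it must be the full S_3 (irreducibility of the cubic rules out anything smaller).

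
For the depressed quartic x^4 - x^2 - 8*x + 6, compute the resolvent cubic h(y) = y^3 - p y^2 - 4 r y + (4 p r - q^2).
h(y) = y^3 + y^2 - 24*y - 88

Identify coefficients: p = -1, q = -8, r = 6.
Plug into h(y) = y^3 - p y^2 - 4 r y + (4 p r - q^2):
  h(y) = y^3 - (-1) y^2 - 4*(6) y + (4*(-1)*(6) - (-8)^2)
       = y^3 + (1) y^2 + (-24) y + (-88).
Simplifying: h(y) = y^3 + y^2 - 24*y - 88.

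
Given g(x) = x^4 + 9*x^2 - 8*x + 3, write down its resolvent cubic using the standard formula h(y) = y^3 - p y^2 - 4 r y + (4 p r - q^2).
h(y) = y^3 - 9*y^2 - 12*y + 44

Identify coefficients: p = 9, q = -8, r = 3.
Plug into h(y) = y^3 - p y^2 - 4 r y + (4 p r - q^2):
  h(y) = y^3 - (9) y^2 - 4*(3) y + (4*(9)*(3) - (-8)^2)
       = y^3 + (-9) y^2 + (-12) y + (44).
Simplifying: h(y) = y^3 - 9*y^2 - 12*y + 44.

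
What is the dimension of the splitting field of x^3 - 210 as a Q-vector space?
[K:Q] = 6

x^3 - 210 has one real root r = 210^(1/3) and two complex roots r*zeta_3, r*zeta_3^2 where zeta_3 = e^(2*pi*i/3). The splitting field is Q(r, zeta_3). [Q(r):Q] = 3 and [Q(zeta_3):Q] = 2 with gcd = 1, so [Q(r, zeta_3):Q] = 3 * 2 = 6.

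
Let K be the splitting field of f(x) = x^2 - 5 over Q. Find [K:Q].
[K:Q] = 2

The polynomial x^2 - 5 is irreducible over Q since 5 is not a perfect square. Its splitting field is Q(sqrt(5)), which has degree 2 over Q.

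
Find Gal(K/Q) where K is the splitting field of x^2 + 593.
Gal(K/Q) = Z/2Z (cyclic of order 2)

x^2 + 593 is irreducible over Q since -593 is not a rational square. The splitting field Q(sqrt(-593)) has degree 2 over Q, and its unique nontrivial automorphism is sqrt(-593) ↦ -sqrt(-593). Hence Gal(Q(sqrt(-593))/Q) = Z/2Z.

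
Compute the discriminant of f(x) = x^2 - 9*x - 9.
Δ = 117

For a quadratic a x^2 + b x + c the discriminant is Δ = b^2 - 4ac = (-9)^2 - 4*(1)*(-9) = 81 - (-36) = 117.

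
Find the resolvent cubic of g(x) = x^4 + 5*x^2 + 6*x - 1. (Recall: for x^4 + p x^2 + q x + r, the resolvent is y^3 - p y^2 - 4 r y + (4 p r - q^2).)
h(y) = y^3 - 5*y^2 + 4*y - 56

Identify coefficients: p = 5, q = 6, r = -1.
Plug into h(y) = y^3 - p y^2 - 4 r y + (4 p r - q^2):
  h(y) = y^3 - (5) y^2 - 4*(-1) y + (4*(5)*(-1) - (6)^2)
       = y^3 + (-5) y^2 + (4) y + (-56).
Simplifying: h(y) = y^3 - 5*y^2 + 4*y - 56.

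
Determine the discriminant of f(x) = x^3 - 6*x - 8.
Δ = -864

For a depressed cubic x^3 + p x + q the discriminant is Δ = -4 p^3 - 27 q^2 = -4*(-6)^3 - 27*(-8)^2 = 864 - 1728 = -864.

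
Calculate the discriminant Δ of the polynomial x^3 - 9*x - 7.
Δ = 1593

For a depressed cubic x^3 + p x + q the discriminant is Δ = -4 p^3 - 27 q^2 = -4*(-9)^3 - 27*(-7)^2 = 2916 - 1323 = 1593.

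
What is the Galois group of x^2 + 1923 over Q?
Gal(K/Q) = Z/2Z (cyclic of order 2)

x^2 + 1923 is irreducible over Q since -1923 is not a rational square. The splitting field Q(sqrt(-1923)) has degree 2 over Q, and its unique nontrivial automorphism is sqrt(-1923) ↦ -sqrt(-1923). Hence Gal(Q(sqrt(-1923))/Q) = Z/2Z.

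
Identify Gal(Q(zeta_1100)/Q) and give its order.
|Gal(Q(zeta_1100)/Q)| = phi(1100) = 400; group ≅ (Z/1100Z)^* ≅ Z/2Z × Z/10Z × Z/20Z

The n-th cyclotomic polynomial Φ_1100(x) is the minimal polynomial of zeta_1100 over Q and has degree phi(1100) = 400. So Q(zeta_1100) is a degree-400 Galois extension with Galois group (Z/1100Z)^*. By CRT, (Z/1100Z)^* ≅ (Z/4Z)^* × (Z/25Z)^* × (Z/11Z)^*. Each prime-power unit group is (Z/4Z)^* ≅ Z/2Z; (Z/25Z)^* ≅ Z/20Z; (Z/11Z)^* ≅ Z/10Z. Hence Gal(Q(zeta_1100)/Q) ≅ Z/2Z × Z/10Z × Z/20Z.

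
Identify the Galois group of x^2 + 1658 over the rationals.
Gal(K/Q) = Z/2Z (cyclic of order 2)

x^2 + 1658 is irreducible over Q since -1658 is not a rational square. The splitting field Q(sqrt(-1658)) has degree 2 over Q, and its unique nontrivial automorphism is sqrt(-1658) ↦ -sqrt(-1658). Hence Gal(Q(sqrt(-1658))/Q) = Z/2Z.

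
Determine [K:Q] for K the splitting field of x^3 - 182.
[K:Q] = 6

x^3 - 182 has one real root r = 182^(1/3) and two complex roots r*zeta_3, r*zeta_3^2 where zeta_3 = e^(2*pi*i/3). The splitting field is Q(r, zeta_3). [Q(r):Q] = 3 and [Q(zeta_3):Q] = 2 with gcd = 1, so [Q(r, zeta_3):Q] = 3 * 2 = 6.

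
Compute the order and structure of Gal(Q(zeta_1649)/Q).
|Gal(Q(zeta_1649)/Q)| = phi(1649) = 1536; group ≅ (Z/1649Z)^* ≅ Z/16Z × Z/96Z

The n-th cyclotomic polynomial Φ_1649(x) is the minimal polynomial of zeta_1649 over Q and has degree phi(1649) = 1536. So Q(zeta_1649) is a degree-1536 Galois extension with Galois group (Z/1649Z)^*. By CRT, (Z/1649Z)^* ≅ (Z/17Z)^* × (Z/97Z)^*. Each prime-power unit group is (Z/17Z)^* ≅ Z/16Z; (Z/97Z)^* ≅ Z/96Z. Hence Gal(Q(zeta_1649)/Q) ≅ Z/16Z × Z/96Z.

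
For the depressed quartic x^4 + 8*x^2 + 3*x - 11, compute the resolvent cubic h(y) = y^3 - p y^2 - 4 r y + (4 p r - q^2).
h(y) = y^3 - 8*y^2 + 44*y - 361

Identify coefficients: p = 8, q = 3, r = -11.
Plug into h(y) = y^3 - p y^2 - 4 r y + (4 p r - q^2):
  h(y) = y^3 - (8) y^2 - 4*(-11) y + (4*(8)*(-11) - (3)^2)
       = y^3 + (-8) y^2 + (44) y + (-361).
Simplifying: h(y) = y^3 - 8*y^2 + 44*y - 361.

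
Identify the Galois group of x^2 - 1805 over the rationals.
Gal(K/Q) = Z/2Z (cyclic of order 2)

x^2 - 1805 is irreducible over Q since 1805 is not a rational square. The splitting field Q(sqrt(1805)) has degree 2 over Q, and its unique nontrivial automorphism is sqrt(1805) ↦ -sqrt(1805). Hence Gal(Q(sqrt(1805))/Q) = Z/2Z.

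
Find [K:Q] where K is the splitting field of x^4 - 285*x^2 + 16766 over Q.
[K:Q] = 4

f factors as (x^2 - 83)(x^2 - 202); the splitting field is K = Q(sqrt(83), sqrt(202)). Since 83, 202, and 16766 are all non-squares in Q, the three subfields Q(sqrt(83)), Q(sqrt(202)), Q(sqrt(16766)) are distinct degree-2 extensions, so [K:Q] = 4 (Klein four Galois group).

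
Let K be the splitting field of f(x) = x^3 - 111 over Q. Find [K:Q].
[K:Q] = 6

x^3 - 111 has one real root r = 111^(1/3) and two complex roots r*zeta_3, r*zeta_3^2 where zeta_3 = e^(2*pi*i/3). The splitting field is Q(r, zeta_3). [Q(r):Q] = 3 and [Q(zeta_3):Q] = 2 with gcd = 1, so [Q(r, zeta_3):Q] = 3 * 2 = 6.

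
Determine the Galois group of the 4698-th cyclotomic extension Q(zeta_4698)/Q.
|Gal(Q(zeta_4698)/Q)| = phi(4698) = 1512; group ≅ (Z/4698Z)^* ≅ Z/28Z × Z/54Z

The n-th cyclotomic polynomial Φ_4698(x) is the minimal polynomial of zeta_4698 over Q and has degree phi(4698) = 1512. So Q(zeta_4698) is a degree-1512 Galois extension with Galois group (Z/4698Z)^*. By CRT, (Z/4698Z)^* ≅ (Z/2Z)^* × (Z/81Z)^* × (Z/29Z)^*. Each prime-power unit group is (Z/2Z)^* ≅ trivial group (order 1); (Z/81Z)^* ≅ Z/54Z; (Z/29Z)^* ≅ Z/28Z. Hence Gal(Q(zeta_4698)/Q) ≅ Z/28Z × Z/54Z.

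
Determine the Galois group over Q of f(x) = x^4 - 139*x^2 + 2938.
Gal(K/Q) = V_4 (Klein four-group, Z/2Z × Z/2Z)

f factors as (x^2 - 113)(x^2 - 26), so the splitting field is K = Q(sqrt(113), sqrt(26)). The elements 113, 26, 2938 are all non-squares in Q, so sqrt(113) and sqrt(26) generate independent quadratic extensions. Thus [K:Q] = 4 and Gal(K/Q) is generated by the two order-2 automorphisms sqrt(113) ↦ -sqrt(113) and sqrt(26) ↦ -sqrt(26), giving V_4.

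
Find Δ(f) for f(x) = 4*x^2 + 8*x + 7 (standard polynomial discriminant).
Δ = -48

For a quadratic a x^2 + b x + c the discriminant is Δ = b^2 - 4ac = (8)^2 - 4*(4)*(7) = 64 - (112) = -48.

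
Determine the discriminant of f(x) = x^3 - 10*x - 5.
Δ = 3325

For a depressed cubic x^3 + p x + q the discriminant is Δ = -4 p^3 - 27 q^2 = -4*(-10)^3 - 27*(-5)^2 = 4000 - 675 = 3325.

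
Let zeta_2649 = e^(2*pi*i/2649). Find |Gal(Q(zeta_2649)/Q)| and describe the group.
|Gal(Q(zeta_2649)/Q)| = phi(2649) = 1764; group ≅ (Z/2649Z)^* ≅ Z/2Z × Z/882Z

The n-th cyclotomic polynomial Φ_2649(x) is the minimal polynomial of zeta_2649 over Q and has degree phi(2649) = 1764. So Q(zeta_2649) is a degree-1764 Galois extension with Galois group (Z/2649Z)^*. By CRT, (Z/2649Z)^* ≅ (Z/3Z)^* × (Z/883Z)^*. Each prime-power unit group is (Z/3Z)^* ≅ Z/2Z; (Z/883Z)^* ≅ Z/882Z. Hence Gal(Q(zeta_2649)/Q) ≅ Z/2Z × Z/882Z.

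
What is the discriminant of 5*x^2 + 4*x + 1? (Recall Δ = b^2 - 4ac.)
Δ = -4

For a quadratic a x^2 + b x + c the discriminant is Δ = b^2 - 4ac = (4)^2 - 4*(5)*(1) = 16 - (20) = -4.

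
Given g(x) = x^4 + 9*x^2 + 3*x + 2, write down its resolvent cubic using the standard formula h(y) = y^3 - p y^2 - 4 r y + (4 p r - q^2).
h(y) = y^3 - 9*y^2 - 8*y + 63

Identify coefficients: p = 9, q = 3, r = 2.
Plug into h(y) = y^3 - p y^2 - 4 r y + (4 p r - q^2):
  h(y) = y^3 - (9) y^2 - 4*(2) y + (4*(9)*(2) - (3)^2)
       = y^3 + (-9) y^2 + (-8) y + (63).
Simplifying: h(y) = y^3 - 9*y^2 - 8*y + 63.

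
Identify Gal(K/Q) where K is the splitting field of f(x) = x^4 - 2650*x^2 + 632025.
Gal(K/Q) = Z/2Z (cyclic of order 2)

f factors as (x^2 - 2385)(x^2 - 265), so the splitting field is K = Q(sqrt(2385), sqrt(265)). The squarefree part of 2385 is 265 and the squarefree part of 265 is also 265, so sqrt(2385) and sqrt(265) are both rational multiples of sqrt(265). Hence Q(sqrt(2385)) = Q(sqrt(265)) = Q(sqrt(265)), and the splitting field collapses to a single degree-2 extension with Galois group Z/2Z.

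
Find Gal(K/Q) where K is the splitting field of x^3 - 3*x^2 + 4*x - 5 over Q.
Gal(K/Q) = S_3 (symmetric group of order 6)

Compute the discriminant of x^3 + (-3)*x^2 + (4)*x + (-5): Δ = -247. Since Δ is not a rational square, the Galois group is not contained in A_3; it must be the full S_3 (irreducibility of the cubic rules out anything smaller).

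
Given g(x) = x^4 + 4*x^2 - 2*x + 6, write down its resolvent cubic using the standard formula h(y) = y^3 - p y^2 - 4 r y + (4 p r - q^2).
h(y) = y^3 - 4*y^2 - 24*y + 92

Identify coefficients: p = 4, q = -2, r = 6.
Plug into h(y) = y^3 - p y^2 - 4 r y + (4 p r - q^2):
  h(y) = y^3 - (4) y^2 - 4*(6) y + (4*(4)*(6) - (-2)^2)
       = y^3 + (-4) y^2 + (-24) y + (92).
Simplifying: h(y) = y^3 - 4*y^2 - 24*y + 92.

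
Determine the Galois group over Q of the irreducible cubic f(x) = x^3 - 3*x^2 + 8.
Gal(K/Q) = S_3 (symmetric group of order 6)

Compute the discriminant of x^3 + (-3)*x^2 + (0)*x + (8): Δ = -864. Since Δ is not a rational square, the Galois group is not contained in A_3; it must be the full S_3 (irreducibility of the cubic rules out anything smaller).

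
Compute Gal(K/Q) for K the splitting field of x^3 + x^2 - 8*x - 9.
Gal(K/Q) = S_3 (symmetric group of order 6)

Compute the discriminant of x^3 + (1)*x^2 + (-8)*x + (-9): Δ = 1257. Since Δ is not a rational square, the Galois group is not contained in A_3; it must be the full S_3 (irreducibility of the cubic rules out anything smaller).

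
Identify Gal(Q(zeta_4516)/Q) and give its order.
|Gal(Q(zeta_4516)/Q)| = phi(4516) = 2256; group ≅ (Z/4516Z)^* ≅ Z/2Z × Z/1128Z

The n-th cyclotomic polynomial Φ_4516(x) is the minimal polynomial of zeta_4516 over Q and has degree phi(4516) = 2256. So Q(zeta_4516) is a degree-2256 Galois extension with Galois group (Z/4516Z)^*. By CRT, (Z/4516Z)^* ≅ (Z/4Z)^* × (Z/1129Z)^*. Each prime-power unit group is (Z/4Z)^* ≅ Z/2Z; (Z/1129Z)^* ≅ Z/1128Z. Hence Gal(Q(zeta_4516)/Q) ≅ Z/2Z × Z/1128Z.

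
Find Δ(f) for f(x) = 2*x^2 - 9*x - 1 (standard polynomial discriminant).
Δ = 89

For a quadratic a x^2 + b x + c the discriminant is Δ = b^2 - 4ac = (-9)^2 - 4*(2)*(-1) = 81 - (-8) = 89.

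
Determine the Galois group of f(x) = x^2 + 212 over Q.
Gal(K/Q) = Z/2Z (cyclic of order 2)

x^2 + 212 is irreducible over Q since -212 is not a rational square. The splitting field Q(sqrt(-212)) has degree 2 over Q, and its unique nontrivial automorphism is sqrt(-212) ↦ -sqrt(-212). Hence Gal(Q(sqrt(-212))/Q) = Z/2Z.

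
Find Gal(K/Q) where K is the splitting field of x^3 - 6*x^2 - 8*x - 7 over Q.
Gal(K/Q) = S_3 (symmetric group of order 6)

Compute the discriminant of x^3 + (-6)*x^2 + (-8)*x + (-7): Δ = -9067. Since Δ is not a rational square, the Galois group is not contained in A_3; it must be the full S_3 (irreducibility of the cubic rules out anything smaller).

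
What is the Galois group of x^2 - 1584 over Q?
Gal(K/Q) = Z/2Z (cyclic of order 2)

x^2 - 1584 is irreducible over Q since 1584 is not a rational square. The splitting field Q(sqrt(1584)) has degree 2 over Q, and its unique nontrivial automorphism is sqrt(1584) ↦ -sqrt(1584). Hence Gal(Q(sqrt(1584))/Q) = Z/2Z.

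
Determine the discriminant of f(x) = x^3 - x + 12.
Δ = -3884

For a depressed cubic x^3 + p x + q the discriminant is Δ = -4 p^3 - 27 q^2 = -4*(-1)^3 - 27*(12)^2 = 4 - 3888 = -3884.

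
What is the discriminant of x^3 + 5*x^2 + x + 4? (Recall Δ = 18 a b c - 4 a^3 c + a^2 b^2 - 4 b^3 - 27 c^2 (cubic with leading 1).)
Δ = -2051

For x^3 + a x^2 + b x + c the discriminant is Δ = 18 a b c - 4 a^3 c + a^2 b^2 - 4 b^3 - 27 c^2.
Plug a = 5, b = 1, c = 4:
  18*(5)*(1)*(4) - 4*(5)^3*(4) + (5)^2*(1)^2 - 4*(1)^3 - 27*(4)^2
  = 360 + (-2000) + 25 + (-4) + (-432)
  = -2051.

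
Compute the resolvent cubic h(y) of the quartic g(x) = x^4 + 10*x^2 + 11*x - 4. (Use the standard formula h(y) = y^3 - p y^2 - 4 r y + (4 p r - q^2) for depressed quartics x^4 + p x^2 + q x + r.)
h(y) = y^3 - 10*y^2 + 16*y - 281

Identify coefficients: p = 10, q = 11, r = -4.
Plug into h(y) = y^3 - p y^2 - 4 r y + (4 p r - q^2):
  h(y) = y^3 - (10) y^2 - 4*(-4) y + (4*(10)*(-4) - (11)^2)
       = y^3 + (-10) y^2 + (16) y + (-281).
Simplifying: h(y) = y^3 - 10*y^2 + 16*y - 281.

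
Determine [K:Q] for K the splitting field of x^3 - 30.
[K:Q] = 6

x^3 - 30 has one real root r = 30^(1/3) and two complex roots r*zeta_3, r*zeta_3^2 where zeta_3 = e^(2*pi*i/3). The splitting field is Q(r, zeta_3). [Q(r):Q] = 3 and [Q(zeta_3):Q] = 2 with gcd = 1, so [Q(r, zeta_3):Q] = 3 * 2 = 6.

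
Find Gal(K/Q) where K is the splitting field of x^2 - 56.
Gal(K/Q) = Z/2Z (cyclic of order 2)

x^2 - 56 is irreducible over Q since 56 is not a rational square. The splitting field Q(sqrt(56)) has degree 2 over Q, and its unique nontrivial automorphism is sqrt(56) ↦ -sqrt(56). Hence Gal(Q(sqrt(56))/Q) = Z/2Z.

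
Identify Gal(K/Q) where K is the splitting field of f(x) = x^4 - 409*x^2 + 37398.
Gal(K/Q) = V_4 (Klein four-group, Z/2Z × Z/2Z)

f factors as (x^2 - 271)(x^2 - 138), so the splitting field is K = Q(sqrt(271), sqrt(138)). The elements 271, 138, 37398 are all non-squares in Q, so sqrt(271) and sqrt(138) generate independent quadratic extensions. Thus [K:Q] = 4 and Gal(K/Q) is generated by the two order-2 automorphisms sqrt(271) ↦ -sqrt(271) and sqrt(138) ↦ -sqrt(138), giving V_4.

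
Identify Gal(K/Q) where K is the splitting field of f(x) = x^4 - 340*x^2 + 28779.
Gal(K/Q) = V_4 (Klein four-group, Z/2Z × Z/2Z)

f factors as (x^2 - 159)(x^2 - 181), so the splitting field is K = Q(sqrt(159), sqrt(181)). The elements 159, 181, 28779 are all non-squares in Q, so sqrt(159) and sqrt(181) generate independent quadratic extensions. Thus [K:Q] = 4 and Gal(K/Q) is generated by the two order-2 automorphisms sqrt(159) ↦ -sqrt(159) and sqrt(181) ↦ -sqrt(181), giving V_4.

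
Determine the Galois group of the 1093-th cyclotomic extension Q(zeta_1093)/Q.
|Gal(Q(zeta_1093)/Q)| = phi(1093) = 1092; group ≅ (Z/1093Z)^* ≅ Z/1092Z

The n-th cyclotomic polynomial Φ_1093(x) is the minimal polynomial of zeta_1093 over Q and has degree phi(1093) = 1092. So Q(zeta_1093) is a degree-1092 Galois extension with Galois group (Z/1093Z)^*. (Z/1093Z)^* is cyclic since 1093 is an odd prime power (or 4). Hence Gal(Q(zeta_1093)/Q) ≅ Z/1092Z.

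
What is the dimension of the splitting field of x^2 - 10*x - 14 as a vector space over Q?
[K:Q] = 2

The discriminant of x^2 + (-10)*x + (-14) is b^2 - 4c = 100 - (-56) = 156. Since 156 is not a perfect square in Q, the polynomial is irreducible over Q. Its two roots generate a degree-2 extension, so [K:Q] = 2.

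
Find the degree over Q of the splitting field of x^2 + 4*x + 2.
[K:Q] = 2

The discriminant of x^2 + (4)*x + (2) is b^2 - 4c = 16 - (8) = 8. Since 8 is not a perfect square in Q, the polynomial is irreducible over Q. Its two roots generate a degree-2 extension, so [K:Q] = 2.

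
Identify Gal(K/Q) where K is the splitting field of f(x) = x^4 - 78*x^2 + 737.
Gal(K/Q) = V_4 (Klein four-group, Z/2Z × Z/2Z)

f factors as (x^2 - 67)(x^2 - 11), so the splitting field is K = Q(sqrt(67), sqrt(11)). The elements 67, 11, 737 are all non-squares in Q, so sqrt(67) and sqrt(11) generate independent quadratic extensions. Thus [K:Q] = 4 and Gal(K/Q) is generated by the two order-2 automorphisms sqrt(67) ↦ -sqrt(67) and sqrt(11) ↦ -sqrt(11), giving V_4.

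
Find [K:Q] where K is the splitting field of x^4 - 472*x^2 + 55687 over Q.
[K:Q] = 4

f factors as (x^2 - 233)(x^2 - 239); the splitting field is K = Q(sqrt(233), sqrt(239)). Since 233, 239, and 55687 are all non-squares in Q, the three subfields Q(sqrt(233)), Q(sqrt(239)), Q(sqrt(55687)) are distinct degree-2 extensions, so [K:Q] = 4 (Klein four Galois group).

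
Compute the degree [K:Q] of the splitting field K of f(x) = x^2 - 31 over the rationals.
[K:Q] = 2

The polynomial x^2 - 31 is irreducible over Q since 31 is not a perfect square. Its splitting field is Q(sqrt(31)), which has degree 2 over Q.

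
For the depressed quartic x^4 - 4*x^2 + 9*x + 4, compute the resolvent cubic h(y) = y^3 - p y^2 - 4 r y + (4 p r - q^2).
h(y) = y^3 + 4*y^2 - 16*y - 145

Identify coefficients: p = -4, q = 9, r = 4.
Plug into h(y) = y^3 - p y^2 - 4 r y + (4 p r - q^2):
  h(y) = y^3 - (-4) y^2 - 4*(4) y + (4*(-4)*(4) - (9)^2)
       = y^3 + (4) y^2 + (-16) y + (-145).
Simplifying: h(y) = y^3 + 4*y^2 - 16*y - 145.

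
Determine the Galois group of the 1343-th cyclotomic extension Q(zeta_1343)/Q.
|Gal(Q(zeta_1343)/Q)| = phi(1343) = 1248; group ≅ (Z/1343Z)^* ≅ Z/16Z × Z/78Z

The n-th cyclotomic polynomial Φ_1343(x) is the minimal polynomial of zeta_1343 over Q and has degree phi(1343) = 1248. So Q(zeta_1343) is a degree-1248 Galois extension with Galois group (Z/1343Z)^*. By CRT, (Z/1343Z)^* ≅ (Z/17Z)^* × (Z/79Z)^*. Each prime-power unit group is (Z/17Z)^* ≅ Z/16Z; (Z/79Z)^* ≅ Z/78Z. Hence Gal(Q(zeta_1343)/Q) ≅ Z/16Z × Z/78Z.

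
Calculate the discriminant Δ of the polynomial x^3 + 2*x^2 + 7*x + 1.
Δ = -983

For x^3 + a x^2 + b x + c the discriminant is Δ = 18 a b c - 4 a^3 c + a^2 b^2 - 4 b^3 - 27 c^2.
Plug a = 2, b = 7, c = 1:
  18*(2)*(7)*(1) - 4*(2)^3*(1) + (2)^2*(7)^2 - 4*(7)^3 - 27*(1)^2
  = 252 + (-32) + 196 + (-1372) + (-27)
  = -983.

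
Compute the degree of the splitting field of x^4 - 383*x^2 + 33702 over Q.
[K:Q] = 4

f factors as (x^2 - 137)(x^2 - 246); the splitting field is K = Q(sqrt(137), sqrt(246)). Since 137, 246, and 33702 are all non-squares in Q, the three subfields Q(sqrt(137)), Q(sqrt(246)), Q(sqrt(33702)) are distinct degree-2 extensions, so [K:Q] = 4 (Klein four Galois group).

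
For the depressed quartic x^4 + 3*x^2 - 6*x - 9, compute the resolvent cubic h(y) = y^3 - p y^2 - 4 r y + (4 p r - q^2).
h(y) = y^3 - 3*y^2 + 36*y - 144

Identify coefficients: p = 3, q = -6, r = -9.
Plug into h(y) = y^3 - p y^2 - 4 r y + (4 p r - q^2):
  h(y) = y^3 - (3) y^2 - 4*(-9) y + (4*(3)*(-9) - (-6)^2)
       = y^3 + (-3) y^2 + (36) y + (-144).
Simplifying: h(y) = y^3 - 3*y^2 + 36*y - 144.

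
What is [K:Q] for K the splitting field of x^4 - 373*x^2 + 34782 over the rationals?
[K:Q] = 4

f factors as (x^2 - 186)(x^2 - 187); the splitting field is K = Q(sqrt(186), sqrt(187)). Since 186, 187, and 34782 are all non-squares in Q, the three subfields Q(sqrt(186)), Q(sqrt(187)), Q(sqrt(34782)) are distinct degree-2 extensions, so [K:Q] = 4 (Klein four Galois group).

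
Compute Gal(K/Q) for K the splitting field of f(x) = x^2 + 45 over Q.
Gal(K/Q) = Z/2Z (cyclic of order 2)

x^2 + 45 is irreducible over Q since -45 is not a rational square. The splitting field Q(sqrt(-45)) has degree 2 over Q, and its unique nontrivial automorphism is sqrt(-45) ↦ -sqrt(-45). Hence Gal(Q(sqrt(-45))/Q) = Z/2Z.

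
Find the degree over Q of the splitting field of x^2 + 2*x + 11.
[K:Q] = 2

The discriminant of x^2 + (2)*x + (11) is b^2 - 4c = 4 - (44) = -40. Since -40 is not a perfect square in Q, the polynomial is irreducible over Q. Its two roots generate a degree-2 extension, so [K:Q] = 2.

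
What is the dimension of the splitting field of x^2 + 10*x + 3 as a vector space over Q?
[K:Q] = 2

The discriminant of x^2 + (10)*x + (3) is b^2 - 4c = 100 - (12) = 88. Since 88 is not a perfect square in Q, the polynomial is irreducible over Q. Its two roots generate a degree-2 extension, so [K:Q] = 2.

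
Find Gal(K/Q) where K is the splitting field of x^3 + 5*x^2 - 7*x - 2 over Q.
Gal(K/Q) = S_3 (symmetric group of order 6)

Compute the discriminant of x^3 + (5)*x^2 + (-7)*x + (-2): Δ = 4749. Since Δ is not a rational square, the Galois group is not contained in A_3; it must be the full S_3 (irreducibility of the cubic rules out anything smaller).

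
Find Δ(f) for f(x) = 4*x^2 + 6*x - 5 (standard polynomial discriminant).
Δ = 116

For a quadratic a x^2 + b x + c the discriminant is Δ = b^2 - 4ac = (6)^2 - 4*(4)*(-5) = 36 - (-80) = 116.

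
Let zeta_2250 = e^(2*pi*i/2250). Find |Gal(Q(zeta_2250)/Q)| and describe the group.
|Gal(Q(zeta_2250)/Q)| = phi(2250) = 600; group ≅ (Z/2250Z)^* ≅ Z/6Z × Z/100Z

The n-th cyclotomic polynomial Φ_2250(x) is the minimal polynomial of zeta_2250 over Q and has degree phi(2250) = 600. So Q(zeta_2250) is a degree-600 Galois extension with Galois group (Z/2250Z)^*. By CRT, (Z/2250Z)^* ≅ (Z/2Z)^* × (Z/9Z)^* × (Z/125Z)^*. Each prime-power unit group is (Z/2Z)^* ≅ trivial group (order 1); (Z/9Z)^* ≅ Z/6Z; (Z/125Z)^* ≅ Z/100Z. Hence Gal(Q(zeta_2250)/Q) ≅ Z/6Z × Z/100Z.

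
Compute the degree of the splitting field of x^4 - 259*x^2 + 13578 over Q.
[K:Q] = 4

f factors as (x^2 - 73)(x^2 - 186); the splitting field is K = Q(sqrt(73), sqrt(186)). Since 73, 186, and 13578 are all non-squares in Q, the three subfields Q(sqrt(73)), Q(sqrt(186)), Q(sqrt(13578)) are distinct degree-2 extensions, so [K:Q] = 4 (Klein four Galois group).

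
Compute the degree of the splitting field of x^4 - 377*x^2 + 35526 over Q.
[K:Q] = 4

f factors as (x^2 - 191)(x^2 - 186); the splitting field is K = Q(sqrt(191), sqrt(186)). Since 191, 186, and 35526 are all non-squares in Q, the three subfields Q(sqrt(191)), Q(sqrt(186)), Q(sqrt(35526)) are distinct degree-2 extensions, so [K:Q] = 4 (Klein four Galois group).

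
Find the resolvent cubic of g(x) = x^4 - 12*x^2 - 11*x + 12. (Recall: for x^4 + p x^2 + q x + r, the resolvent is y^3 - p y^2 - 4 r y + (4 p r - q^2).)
h(y) = y^3 + 12*y^2 - 48*y - 697

Identify coefficients: p = -12, q = -11, r = 12.
Plug into h(y) = y^3 - p y^2 - 4 r y + (4 p r - q^2):
  h(y) = y^3 - (-12) y^2 - 4*(12) y + (4*(-12)*(12) - (-11)^2)
       = y^3 + (12) y^2 + (-48) y + (-697).
Simplifying: h(y) = y^3 + 12*y^2 - 48*y - 697.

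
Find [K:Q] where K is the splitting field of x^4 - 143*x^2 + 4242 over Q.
[K:Q] = 4

f factors as (x^2 - 101)(x^2 - 42); the splitting field is K = Q(sqrt(101), sqrt(42)). Since 101, 42, and 4242 are all non-squares in Q, the three subfields Q(sqrt(101)), Q(sqrt(42)), Q(sqrt(4242)) are distinct degree-2 extensions, so [K:Q] = 4 (Klein four Galois group).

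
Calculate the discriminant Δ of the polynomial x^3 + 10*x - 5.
Δ = -4675

For a depressed cubic x^3 + p x + q the discriminant is Δ = -4 p^3 - 27 q^2 = -4*(10)^3 - 27*(-5)^2 = -4000 - 675 = -4675.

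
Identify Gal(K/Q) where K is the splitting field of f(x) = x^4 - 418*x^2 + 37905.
Gal(K/Q) = V_4 (Klein four-group, Z/2Z × Z/2Z)

f factors as (x^2 - 285)(x^2 - 133), so the splitting field is K = Q(sqrt(285), sqrt(133)). The elements 285, 133, 37905 are all non-squares in Q, so sqrt(285) and sqrt(133) generate independent quadratic extensions. Thus [K:Q] = 4 and Gal(K/Q) is generated by the two order-2 automorphisms sqrt(285) ↦ -sqrt(285) and sqrt(133) ↦ -sqrt(133), giving V_4.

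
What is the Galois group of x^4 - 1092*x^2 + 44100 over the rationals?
Gal(K/Q) = Z/2Z (cyclic of order 2)

f factors as (x^2 - 1050)(x^2 - 42), so the splitting field is K = Q(sqrt(1050), sqrt(42)). The squarefree part of 1050 is 42 and the squarefree part of 42 is also 42, so sqrt(1050) and sqrt(42) are both rational multiples of sqrt(42). Hence Q(sqrt(1050)) = Q(sqrt(42)) = Q(sqrt(42)), and the splitting field collapses to a single degree-2 extension with Galois group Z/2Z.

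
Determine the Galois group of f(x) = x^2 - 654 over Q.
Gal(K/Q) = Z/2Z (cyclic of order 2)

x^2 - 654 is irreducible over Q since 654 is not a rational square. The splitting field Q(sqrt(654)) has degree 2 over Q, and its unique nontrivial automorphism is sqrt(654) ↦ -sqrt(654). Hence Gal(Q(sqrt(654))/Q) = Z/2Z.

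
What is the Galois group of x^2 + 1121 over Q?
Gal(K/Q) = Z/2Z (cyclic of order 2)

x^2 + 1121 is irreducible over Q since -1121 is not a rational square. The splitting field Q(sqrt(-1121)) has degree 2 over Q, and its unique nontrivial automorphism is sqrt(-1121) ↦ -sqrt(-1121). Hence Gal(Q(sqrt(-1121))/Q) = Z/2Z.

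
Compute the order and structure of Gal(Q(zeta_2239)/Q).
|Gal(Q(zeta_2239)/Q)| = phi(2239) = 2238; group ≅ (Z/2239Z)^* ≅ Z/2238Z

The n-th cyclotomic polynomial Φ_2239(x) is the minimal polynomial of zeta_2239 over Q and has degree phi(2239) = 2238. So Q(zeta_2239) is a degree-2238 Galois extension with Galois group (Z/2239Z)^*. (Z/2239Z)^* is cyclic since 2239 is an odd prime power (or 4). Hence Gal(Q(zeta_2239)/Q) ≅ Z/2238Z.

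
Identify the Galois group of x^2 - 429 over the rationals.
Gal(K/Q) = Z/2Z (cyclic of order 2)

x^2 - 429 is irreducible over Q since 429 is not a rational square. The splitting field Q(sqrt(429)) has degree 2 over Q, and its unique nontrivial automorphism is sqrt(429) ↦ -sqrt(429). Hence Gal(Q(sqrt(429))/Q) = Z/2Z.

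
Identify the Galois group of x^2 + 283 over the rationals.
Gal(K/Q) = Z/2Z (cyclic of order 2)

x^2 + 283 is irreducible over Q since -283 is not a rational square. The splitting field Q(sqrt(-283)) has degree 2 over Q, and its unique nontrivial automorphism is sqrt(-283) ↦ -sqrt(-283). Hence Gal(Q(sqrt(-283))/Q) = Z/2Z.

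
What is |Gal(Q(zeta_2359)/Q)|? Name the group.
|Gal(Q(zeta_2359)/Q)| = phi(2359) = 2016; group ≅ (Z/2359Z)^* ≅ Z/6Z × Z/336Z

The n-th cyclotomic polynomial Φ_2359(x) is the minimal polynomial of zeta_2359 over Q and has degree phi(2359) = 2016. So Q(zeta_2359) is a degree-2016 Galois extension with Galois group (Z/2359Z)^*. By CRT, (Z/2359Z)^* ≅ (Z/7Z)^* × (Z/337Z)^*. Each prime-power unit group is (Z/7Z)^* ≅ Z/6Z; (Z/337Z)^* ≅ Z/336Z. Hence Gal(Q(zeta_2359)/Q) ≅ Z/6Z × Z/336Z.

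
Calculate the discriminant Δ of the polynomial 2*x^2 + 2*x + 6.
Δ = -44

For a quadratic a x^2 + b x + c the discriminant is Δ = b^2 - 4ac = (2)^2 - 4*(2)*(6) = 4 - (48) = -44.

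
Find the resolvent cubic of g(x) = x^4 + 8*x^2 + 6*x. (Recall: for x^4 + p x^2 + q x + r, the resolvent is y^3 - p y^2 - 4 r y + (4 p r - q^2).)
h(y) = y^3 - 8*y^2 - 36

Identify coefficients: p = 8, q = 6, r = 0.
Plug into h(y) = y^3 - p y^2 - 4 r y + (4 p r - q^2):
  h(y) = y^3 - (8) y^2 - 4*(0) y + (4*(8)*(0) - (6)^2)
       = y^3 + (-8) y^2 + (0) y + (-36).
Simplifying: h(y) = y^3 - 8*y^2 - 36.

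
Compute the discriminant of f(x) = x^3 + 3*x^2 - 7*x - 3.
Δ = 3028

For x^3 + a x^2 + b x + c the discriminant is Δ = 18 a b c - 4 a^3 c + a^2 b^2 - 4 b^3 - 27 c^2.
Plug a = 3, b = -7, c = -3:
  18*(3)*(-7)*(-3) - 4*(3)^3*(-3) + (3)^2*(-7)^2 - 4*(-7)^3 - 27*(-3)^2
  = 1134 + (324) + 441 + (1372) + (-243)
  = 3028.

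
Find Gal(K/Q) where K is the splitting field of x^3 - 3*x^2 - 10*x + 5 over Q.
Gal(K/Q) = S_3 (symmetric group of order 6)

Compute the discriminant of x^3 + (-3)*x^2 + (-10)*x + (5): Δ = 7465. Since Δ is not a rational square, the Galois group is not contained in A_3; it must be the full S_3 (irreducibility of the cubic rules out anything smaller).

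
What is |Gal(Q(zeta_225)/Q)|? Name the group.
|Gal(Q(zeta_225)/Q)| = phi(225) = 120; group ≅ (Z/225Z)^* ≅ Z/6Z × Z/20Z

The n-th cyclotomic polynomial Φ_225(x) is the minimal polynomial of zeta_225 over Q and has degree phi(225) = 120. So Q(zeta_225) is a degree-120 Galois extension with Galois group (Z/225Z)^*. By CRT, (Z/225Z)^* ≅ (Z/9Z)^* × (Z/25Z)^*. Each prime-power unit group is (Z/9Z)^* ≅ Z/6Z; (Z/25Z)^* ≅ Z/20Z. Hence Gal(Q(zeta_225)/Q) ≅ Z/6Z × Z/20Z.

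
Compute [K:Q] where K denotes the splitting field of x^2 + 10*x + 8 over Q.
[K:Q] = 2

The discriminant of x^2 + (10)*x + (8) is b^2 - 4c = 100 - (32) = 68. Since 68 is not a perfect square in Q, the polynomial is irreducible over Q. Its two roots generate a degree-2 extension, so [K:Q] = 2.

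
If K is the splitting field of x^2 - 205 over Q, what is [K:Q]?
[K:Q] = 2

The polynomial x^2 - 205 is irreducible over Q since 205 is not a perfect square. Its splitting field is Q(sqrt(205)), which has degree 2 over Q.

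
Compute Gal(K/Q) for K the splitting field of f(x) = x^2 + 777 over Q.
Gal(K/Q) = Z/2Z (cyclic of order 2)

x^2 + 777 is irreducible over Q since -777 is not a rational square. The splitting field Q(sqrt(-777)) has degree 2 over Q, and its unique nontrivial automorphism is sqrt(-777) ↦ -sqrt(-777). Hence Gal(Q(sqrt(-777))/Q) = Z/2Z.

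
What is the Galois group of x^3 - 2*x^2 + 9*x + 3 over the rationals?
Gal(K/Q) = S_3 (symmetric group of order 6)

Compute the discriminant of x^3 + (-2)*x^2 + (9)*x + (3): Δ = -3711. Since Δ is not a rational square, the Galois group is not contained in A_3; it must be the full S_3 (irreducibility of the cubic rules out anything smaller).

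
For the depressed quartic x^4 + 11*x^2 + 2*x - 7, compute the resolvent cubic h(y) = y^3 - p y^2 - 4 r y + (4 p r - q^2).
h(y) = y^3 - 11*y^2 + 28*y - 312

Identify coefficients: p = 11, q = 2, r = -7.
Plug into h(y) = y^3 - p y^2 - 4 r y + (4 p r - q^2):
  h(y) = y^3 - (11) y^2 - 4*(-7) y + (4*(11)*(-7) - (2)^2)
       = y^3 + (-11) y^2 + (28) y + (-312).
Simplifying: h(y) = y^3 - 11*y^2 + 28*y - 312.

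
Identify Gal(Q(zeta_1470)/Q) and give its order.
|Gal(Q(zeta_1470)/Q)| = phi(1470) = 336; group ≅ (Z/1470Z)^* ≅ Z/2Z × Z/4Z × Z/42Z

The n-th cyclotomic polynomial Φ_1470(x) is the minimal polynomial of zeta_1470 over Q and has degree phi(1470) = 336. So Q(zeta_1470) is a degree-336 Galois extension with Galois group (Z/1470Z)^*. By CRT, (Z/1470Z)^* ≅ (Z/2Z)^* × (Z/3Z)^* × (Z/5Z)^* × (Z/49Z)^*. Each prime-power unit group is (Z/2Z)^* ≅ trivial group (order 1); (Z/3Z)^* ≅ Z/2Z; (Z/5Z)^* ≅ Z/4Z; (Z/49Z)^* ≅ Z/42Z. Hence Gal(Q(zeta_1470)/Q) ≅ Z/2Z × Z/4Z × Z/42Z.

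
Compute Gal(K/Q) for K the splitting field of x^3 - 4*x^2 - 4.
Gal(K/Q) = S_3 (symmetric group of order 6)

Compute the discriminant of x^3 + (-4)*x^2 + (0)*x + (-4): Δ = -1456. Since Δ is not a rational square, the Galois group is not contained in A_3; it must be the full S_3 (irreducibility of the cubic rules out anything smaller).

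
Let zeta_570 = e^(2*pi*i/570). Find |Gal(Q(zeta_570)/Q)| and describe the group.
|Gal(Q(zeta_570)/Q)| = phi(570) = 144; group ≅ (Z/570Z)^* ≅ Z/2Z × Z/4Z × Z/18Z

The n-th cyclotomic polynomial Φ_570(x) is the minimal polynomial of zeta_570 over Q and has degree phi(570) = 144. So Q(zeta_570) is a degree-144 Galois extension with Galois group (Z/570Z)^*. By CRT, (Z/570Z)^* ≅ (Z/2Z)^* × (Z/3Z)^* × (Z/5Z)^* × (Z/19Z)^*. Each prime-power unit group is (Z/2Z)^* ≅ trivial group (order 1); (Z/3Z)^* ≅ Z/2Z; (Z/5Z)^* ≅ Z/4Z; (Z/19Z)^* ≅ Z/18Z. Hence Gal(Q(zeta_570)/Q) ≅ Z/2Z × Z/4Z × Z/18Z.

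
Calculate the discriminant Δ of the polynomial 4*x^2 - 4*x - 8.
Δ = 144

For a quadratic a x^2 + b x + c the discriminant is Δ = b^2 - 4ac = (-4)^2 - 4*(4)*(-8) = 16 - (-128) = 144.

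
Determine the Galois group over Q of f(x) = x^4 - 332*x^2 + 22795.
Gal(K/Q) = V_4 (Klein four-group, Z/2Z × Z/2Z)

f factors as (x^2 - 235)(x^2 - 97), so the splitting field is K = Q(sqrt(235), sqrt(97)). The elements 235, 97, 22795 are all non-squares in Q, so sqrt(235) and sqrt(97) generate independent quadratic extensions. Thus [K:Q] = 4 and Gal(K/Q) is generated by the two order-2 automorphisms sqrt(235) ↦ -sqrt(235) and sqrt(97) ↦ -sqrt(97), giving V_4.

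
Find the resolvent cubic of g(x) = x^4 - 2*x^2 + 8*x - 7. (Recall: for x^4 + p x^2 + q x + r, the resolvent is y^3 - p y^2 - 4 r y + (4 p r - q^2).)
h(y) = y^3 + 2*y^2 + 28*y - 8

Identify coefficients: p = -2, q = 8, r = -7.
Plug into h(y) = y^3 - p y^2 - 4 r y + (4 p r - q^2):
  h(y) = y^3 - (-2) y^2 - 4*(-7) y + (4*(-2)*(-7) - (8)^2)
       = y^3 + (2) y^2 + (28) y + (-8).
Simplifying: h(y) = y^3 + 2*y^2 + 28*y - 8.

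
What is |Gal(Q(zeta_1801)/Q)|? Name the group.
|Gal(Q(zeta_1801)/Q)| = phi(1801) = 1800; group ≅ (Z/1801Z)^* ≅ Z/1800Z

The n-th cyclotomic polynomial Φ_1801(x) is the minimal polynomial of zeta_1801 over Q and has degree phi(1801) = 1800. So Q(zeta_1801) is a degree-1800 Galois extension with Galois group (Z/1801Z)^*. (Z/1801Z)^* is cyclic since 1801 is an odd prime power (or 4). Hence Gal(Q(zeta_1801)/Q) ≅ Z/1800Z.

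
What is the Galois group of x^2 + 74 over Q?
Gal(K/Q) = Z/2Z (cyclic of order 2)

x^2 + 74 is irreducible over Q since -74 is not a rational square. The splitting field Q(sqrt(-74)) has degree 2 over Q, and its unique nontrivial automorphism is sqrt(-74) ↦ -sqrt(-74). Hence Gal(Q(sqrt(-74))/Q) = Z/2Z.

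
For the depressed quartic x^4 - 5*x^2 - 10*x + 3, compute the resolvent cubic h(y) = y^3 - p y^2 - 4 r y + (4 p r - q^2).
h(y) = y^3 + 5*y^2 - 12*y - 160

Identify coefficients: p = -5, q = -10, r = 3.
Plug into h(y) = y^3 - p y^2 - 4 r y + (4 p r - q^2):
  h(y) = y^3 - (-5) y^2 - 4*(3) y + (4*(-5)*(3) - (-10)^2)
       = y^3 + (5) y^2 + (-12) y + (-160).
Simplifying: h(y) = y^3 + 5*y^2 - 12*y - 160.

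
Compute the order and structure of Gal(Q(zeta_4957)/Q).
|Gal(Q(zeta_4957)/Q)| = phi(4957) = 4956; group ≅ (Z/4957Z)^* ≅ Z/4956Z

The n-th cyclotomic polynomial Φ_4957(x) is the minimal polynomial of zeta_4957 over Q and has degree phi(4957) = 4956. So Q(zeta_4957) is a degree-4956 Galois extension with Galois group (Z/4957Z)^*. (Z/4957Z)^* is cyclic since 4957 is an odd prime power (or 4). Hence Gal(Q(zeta_4957)/Q) ≅ Z/4956Z.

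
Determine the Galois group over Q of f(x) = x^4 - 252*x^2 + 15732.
Gal(K/Q) = V_4 (Klein four-group, Z/2Z × Z/2Z)

f factors as (x^2 - 138)(x^2 - 114), so the splitting field is K = Q(sqrt(138), sqrt(114)). The elements 138, 114, 15732 are all non-squares in Q, so sqrt(138) and sqrt(114) generate independent quadratic extensions. Thus [K:Q] = 4 and Gal(K/Q) is generated by the two order-2 automorphisms sqrt(138) ↦ -sqrt(138) and sqrt(114) ↦ -sqrt(114), giving V_4.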